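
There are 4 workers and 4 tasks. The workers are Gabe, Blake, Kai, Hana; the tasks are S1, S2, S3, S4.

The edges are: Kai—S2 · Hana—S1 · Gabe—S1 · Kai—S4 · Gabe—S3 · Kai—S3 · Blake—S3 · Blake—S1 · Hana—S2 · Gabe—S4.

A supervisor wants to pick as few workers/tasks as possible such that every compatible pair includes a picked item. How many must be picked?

4

{Gabe, Blake, Kai, Hana} is a vertex cover of size 4: every edge has an endpoint in this set.
No smaller cover exists because Gabe–S3, Blake–S1, Kai–S4, Hana–S2 is a matching of size 4, and a cover must include an endpoint of each of these disjoint edges (König's theorem).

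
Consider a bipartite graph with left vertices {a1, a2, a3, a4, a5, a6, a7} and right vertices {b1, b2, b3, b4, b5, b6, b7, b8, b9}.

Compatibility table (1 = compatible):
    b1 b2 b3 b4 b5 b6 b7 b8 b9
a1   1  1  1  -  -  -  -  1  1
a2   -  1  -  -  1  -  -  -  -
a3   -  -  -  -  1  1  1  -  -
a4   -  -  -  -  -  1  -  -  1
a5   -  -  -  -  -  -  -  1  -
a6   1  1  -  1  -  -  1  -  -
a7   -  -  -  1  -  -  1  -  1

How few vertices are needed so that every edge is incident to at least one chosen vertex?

7

{a1, a2, a3, a4, a5, a6, a7} is a vertex cover of size 7: every edge has an endpoint in this set.
No smaller cover exists because a1–b1, a2–b2, a3–b5, a4–b6, a5–b8, a6–b4, a7–b7 is a matching of size 7, and a cover must include an endpoint of each of these disjoint edges (König's theorem).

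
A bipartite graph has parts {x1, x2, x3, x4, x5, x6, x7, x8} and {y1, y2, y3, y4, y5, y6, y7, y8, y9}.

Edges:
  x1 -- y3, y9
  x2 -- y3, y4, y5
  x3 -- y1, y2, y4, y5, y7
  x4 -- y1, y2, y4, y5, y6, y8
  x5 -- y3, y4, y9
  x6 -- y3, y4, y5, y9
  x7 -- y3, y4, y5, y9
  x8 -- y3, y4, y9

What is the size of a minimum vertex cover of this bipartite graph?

A maximum matching has 6 edges (e.g. x1–y9, x2–y5, x3–y7, x4–y6, x5–y4, x6–y3).
By König's theorem the minimum vertex cover has the same size. One such cover is {x3, x4, y3, y4, y5, y9}.

6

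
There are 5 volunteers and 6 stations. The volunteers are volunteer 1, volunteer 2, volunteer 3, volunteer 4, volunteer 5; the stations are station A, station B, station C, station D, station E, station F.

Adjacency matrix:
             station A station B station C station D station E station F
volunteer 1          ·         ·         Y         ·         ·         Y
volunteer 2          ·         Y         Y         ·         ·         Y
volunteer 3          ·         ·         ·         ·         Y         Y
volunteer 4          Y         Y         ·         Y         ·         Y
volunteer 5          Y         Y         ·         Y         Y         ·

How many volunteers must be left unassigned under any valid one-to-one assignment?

0

A valid assignment of size 5: volunteer 1–station C, volunteer 2–station B, volunteer 3–station F, volunteer 4–station D, volunteer 5–station A.
This saturates every volunteer, so 5 is the maximum.
That matches 5 of the 5, leaving 0 unmatched; no matching can do better.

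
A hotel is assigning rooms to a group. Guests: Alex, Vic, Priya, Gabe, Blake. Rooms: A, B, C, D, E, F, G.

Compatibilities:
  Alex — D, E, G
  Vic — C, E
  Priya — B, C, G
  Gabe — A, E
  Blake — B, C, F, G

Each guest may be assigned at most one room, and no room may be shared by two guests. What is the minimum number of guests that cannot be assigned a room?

A valid assignment of size 5: Alex→D, Vic→E, Priya→C, Gabe→A, Blake→B.
This saturates every guest, so 5 is the maximum.
That matches 5 of the 5, leaving 0 unmatched; no matching can do better.

0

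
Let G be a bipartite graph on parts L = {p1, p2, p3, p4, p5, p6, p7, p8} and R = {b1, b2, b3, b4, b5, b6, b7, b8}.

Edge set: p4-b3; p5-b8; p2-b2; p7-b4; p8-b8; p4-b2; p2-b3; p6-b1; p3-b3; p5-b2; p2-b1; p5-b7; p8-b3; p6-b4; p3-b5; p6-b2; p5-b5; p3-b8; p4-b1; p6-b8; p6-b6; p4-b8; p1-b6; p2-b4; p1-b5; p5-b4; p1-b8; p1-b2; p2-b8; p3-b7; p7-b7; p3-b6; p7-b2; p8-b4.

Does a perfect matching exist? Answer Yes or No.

One maximum matching: p1–b5, p2–b1, p3–b7, p4–b8, p5–b2, p6–b6, p7–b4, p8–b3.
Every left vertex is matched, so this is a perfect matching.

Yes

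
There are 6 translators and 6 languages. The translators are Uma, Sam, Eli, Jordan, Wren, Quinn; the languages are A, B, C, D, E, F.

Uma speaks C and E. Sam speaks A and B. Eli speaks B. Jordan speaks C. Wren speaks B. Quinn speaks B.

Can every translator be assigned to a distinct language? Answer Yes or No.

No

The set {Eli, Wren, Quinn} has only 1 neighbour ({B}), so by Hall's theorem at most 4 of the 6 translators can be matched.
Hence no matching covers every translator.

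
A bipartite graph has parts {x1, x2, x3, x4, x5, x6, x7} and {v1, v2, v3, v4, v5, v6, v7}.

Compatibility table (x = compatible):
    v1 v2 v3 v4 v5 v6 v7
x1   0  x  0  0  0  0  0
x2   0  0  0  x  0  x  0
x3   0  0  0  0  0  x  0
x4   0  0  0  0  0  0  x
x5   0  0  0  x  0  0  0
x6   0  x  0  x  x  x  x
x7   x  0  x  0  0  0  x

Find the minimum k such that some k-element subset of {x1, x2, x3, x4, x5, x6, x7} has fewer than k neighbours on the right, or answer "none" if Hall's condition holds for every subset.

3

Take S = {x2, x3, x5}. Its neighbourhood is {v4, v6}, so |N(S)| = 2 < |S| = 3.
Every subset of size less than 3 has at least as many neighbours as members, so 3 is the minimum.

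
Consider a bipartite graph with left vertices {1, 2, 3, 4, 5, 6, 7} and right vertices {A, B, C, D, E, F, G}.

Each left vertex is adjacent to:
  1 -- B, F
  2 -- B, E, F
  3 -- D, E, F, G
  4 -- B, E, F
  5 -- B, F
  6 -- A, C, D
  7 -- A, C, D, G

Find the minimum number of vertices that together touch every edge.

The 6 edges 1–F, 2–E, 3–D, 4–B, 6–C, 7–G form a matching, so any vertex cover needs at least 6 vertices (one per matched edge).
Conversely {3, 6, 7, B, E, F} meets every edge and has exactly 6 vertices, so 6 is optimal.

6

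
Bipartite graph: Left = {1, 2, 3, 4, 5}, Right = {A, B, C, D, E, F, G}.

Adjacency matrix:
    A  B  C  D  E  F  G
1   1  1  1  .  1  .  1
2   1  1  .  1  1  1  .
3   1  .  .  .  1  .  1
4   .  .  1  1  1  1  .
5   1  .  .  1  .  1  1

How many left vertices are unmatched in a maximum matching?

A valid assignment of size 5: 1–A, 2–B, 3–G, 4–E, 5–F.
This saturates every left vertex, so 5 is the maximum.
That matches 5 of the 5, leaving 0 unmatched; no matching can do better.

0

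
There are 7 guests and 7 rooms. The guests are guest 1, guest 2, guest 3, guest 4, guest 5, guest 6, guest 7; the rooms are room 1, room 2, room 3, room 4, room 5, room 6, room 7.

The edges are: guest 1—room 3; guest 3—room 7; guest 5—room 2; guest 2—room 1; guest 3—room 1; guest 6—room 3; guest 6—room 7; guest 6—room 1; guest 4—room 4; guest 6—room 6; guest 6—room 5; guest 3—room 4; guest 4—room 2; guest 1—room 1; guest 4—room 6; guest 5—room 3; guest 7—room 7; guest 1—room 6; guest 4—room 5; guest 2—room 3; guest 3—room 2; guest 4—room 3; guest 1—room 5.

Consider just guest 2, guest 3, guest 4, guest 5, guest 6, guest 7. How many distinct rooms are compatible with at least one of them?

7

The union of neighbours of {guest 2, guest 3, guest 4, guest 5, guest 6, guest 7} is {room 1, room 2, room 3, room 4, room 5, room 6, room 7}, which has 7 elements.
Since |N(S)| = 7 ≥ |S| = 6, Hall's condition holds for this subset.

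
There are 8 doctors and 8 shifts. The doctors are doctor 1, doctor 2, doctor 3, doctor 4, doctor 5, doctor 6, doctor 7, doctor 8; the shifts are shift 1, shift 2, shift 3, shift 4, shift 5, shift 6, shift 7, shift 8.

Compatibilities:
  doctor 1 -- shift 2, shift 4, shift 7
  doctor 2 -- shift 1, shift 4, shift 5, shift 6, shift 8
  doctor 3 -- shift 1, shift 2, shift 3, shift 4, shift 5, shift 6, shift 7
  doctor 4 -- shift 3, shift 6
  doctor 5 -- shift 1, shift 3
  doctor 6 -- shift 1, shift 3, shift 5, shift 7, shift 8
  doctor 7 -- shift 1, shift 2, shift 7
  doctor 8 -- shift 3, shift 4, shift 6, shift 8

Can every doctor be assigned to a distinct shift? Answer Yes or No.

Yes

For example, pair doctor 1→shift 4, doctor 2→shift 5, doctor 3→shift 7, doctor 4→shift 3, doctor 5→shift 1, doctor 6→shift 8, doctor 7→shift 2, doctor 8→shift 6.
All 8 doctors are covered.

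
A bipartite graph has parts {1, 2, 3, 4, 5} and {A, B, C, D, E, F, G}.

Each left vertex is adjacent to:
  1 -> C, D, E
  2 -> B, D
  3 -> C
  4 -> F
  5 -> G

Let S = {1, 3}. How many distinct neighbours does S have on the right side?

3

The union of neighbours of {1, 3} is {C, D, E}, which has 3 elements.
Since |N(S)| = 3 ≥ |S| = 2, Hall's condition holds for this subset.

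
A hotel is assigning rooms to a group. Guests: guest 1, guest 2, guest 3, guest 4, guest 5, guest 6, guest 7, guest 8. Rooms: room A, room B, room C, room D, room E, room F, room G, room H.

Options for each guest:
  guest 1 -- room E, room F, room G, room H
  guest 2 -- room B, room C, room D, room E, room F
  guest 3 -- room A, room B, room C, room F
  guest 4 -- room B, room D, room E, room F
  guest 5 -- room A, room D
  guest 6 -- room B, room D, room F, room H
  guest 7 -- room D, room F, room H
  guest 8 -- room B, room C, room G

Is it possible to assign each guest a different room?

Yes

One maximum matching: guest 1-room F, guest 2-room D, guest 3-room C, guest 4-room E, guest 5-room A, guest 6-room B, guest 7-room H, guest 8-room G.
All 8 guests are covered.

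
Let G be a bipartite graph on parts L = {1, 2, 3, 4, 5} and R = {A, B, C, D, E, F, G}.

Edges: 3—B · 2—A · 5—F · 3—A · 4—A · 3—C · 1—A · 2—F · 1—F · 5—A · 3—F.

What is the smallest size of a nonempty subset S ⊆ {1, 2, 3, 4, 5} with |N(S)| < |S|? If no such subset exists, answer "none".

Take S = {1, 2, 4}. Its neighbourhood is {A, F}, so |N(S)| = 2 < |S| = 3.
Every subset of size less than 3 has at least as many neighbours as members, so 3 is the minimum.

3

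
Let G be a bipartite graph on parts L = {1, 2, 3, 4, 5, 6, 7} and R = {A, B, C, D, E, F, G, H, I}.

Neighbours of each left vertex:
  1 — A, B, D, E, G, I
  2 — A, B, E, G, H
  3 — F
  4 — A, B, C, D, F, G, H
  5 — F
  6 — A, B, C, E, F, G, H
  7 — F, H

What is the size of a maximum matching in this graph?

For example, pair 1→B, 2→E, 3→F, 4→A, 6→G, 7→H.
The set {3, 5} has only 1 neighbour ({F}), so by Hall's theorem at most 6 of the 7 left vertices can be matched.

6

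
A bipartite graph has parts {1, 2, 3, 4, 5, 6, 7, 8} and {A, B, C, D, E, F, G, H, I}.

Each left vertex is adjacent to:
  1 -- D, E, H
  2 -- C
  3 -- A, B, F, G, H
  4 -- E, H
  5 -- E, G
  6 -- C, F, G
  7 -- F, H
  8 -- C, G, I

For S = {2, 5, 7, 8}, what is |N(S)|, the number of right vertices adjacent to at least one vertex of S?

6

The union of neighbours of {2, 5, 7, 8} is {C, E, F, G, H, I}, which has 6 elements.
Since |N(S)| = 6 ≥ |S| = 4, Hall's condition holds for this subset.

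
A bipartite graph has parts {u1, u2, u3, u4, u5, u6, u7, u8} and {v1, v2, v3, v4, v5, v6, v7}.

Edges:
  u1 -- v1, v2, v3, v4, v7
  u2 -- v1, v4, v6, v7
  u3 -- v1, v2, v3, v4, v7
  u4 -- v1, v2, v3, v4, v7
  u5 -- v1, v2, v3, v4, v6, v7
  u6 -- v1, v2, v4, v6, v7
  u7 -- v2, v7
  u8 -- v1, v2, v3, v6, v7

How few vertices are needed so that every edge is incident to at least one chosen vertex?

The 6 edges u1–v4, u2–v7, u3–v1, u4–v3, u5–v6, u6–v2 form a matching, so any vertex cover needs at least 6 vertices (one per matched edge).
Conversely {v1, v2, v3, v4, v6, v7} meets every edge and has exactly 6 vertices, so 6 is optimal.

6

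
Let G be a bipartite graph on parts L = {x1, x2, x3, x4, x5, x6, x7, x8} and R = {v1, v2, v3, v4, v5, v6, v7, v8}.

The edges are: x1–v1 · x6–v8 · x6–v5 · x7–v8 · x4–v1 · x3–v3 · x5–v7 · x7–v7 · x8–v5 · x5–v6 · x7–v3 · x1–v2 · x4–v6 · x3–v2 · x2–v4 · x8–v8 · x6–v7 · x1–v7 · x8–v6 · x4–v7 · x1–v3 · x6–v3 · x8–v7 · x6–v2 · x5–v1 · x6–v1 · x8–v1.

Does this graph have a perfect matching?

One maximum matching: x1→v2, x2→v4, x3→v3, x4→v7, x5→v1, x6→v5, x7→v8, x8→v6.
Every left vertex is matched, so this is a perfect matching.

Yes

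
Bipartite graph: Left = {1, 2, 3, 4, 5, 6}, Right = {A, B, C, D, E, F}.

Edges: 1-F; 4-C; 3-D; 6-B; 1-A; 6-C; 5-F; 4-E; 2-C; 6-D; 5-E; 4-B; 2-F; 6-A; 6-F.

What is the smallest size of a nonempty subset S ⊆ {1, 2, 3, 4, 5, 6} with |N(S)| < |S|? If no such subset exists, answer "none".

A matching saturating every left vertex exists, for instance 1→F, 2→C, 3→D, 4→B, 5→E, 6→A.
By Hall's marriage theorem, this means |N(S)| ≥ |S| for every subset S, so no violating subset exists.

none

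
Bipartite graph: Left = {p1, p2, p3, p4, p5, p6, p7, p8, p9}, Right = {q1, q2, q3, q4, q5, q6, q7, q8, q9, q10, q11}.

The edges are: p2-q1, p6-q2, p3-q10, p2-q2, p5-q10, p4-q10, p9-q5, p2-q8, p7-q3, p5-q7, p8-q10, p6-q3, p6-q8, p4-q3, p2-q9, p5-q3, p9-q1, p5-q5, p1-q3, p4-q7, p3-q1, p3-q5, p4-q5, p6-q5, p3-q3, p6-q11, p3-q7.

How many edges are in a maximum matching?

One maximum matching: p1→q3, p2→q8, p3→q1, p4→q7, p5→q5, p6→q11, p8→q10.
The set {p1, p3, p4, p5, p7, p8, p9} has only 5 neighbours ({q1, q10, q3, q5, q7}), so by Hall's theorem at most 7 of the 9 left vertices can be matched.

7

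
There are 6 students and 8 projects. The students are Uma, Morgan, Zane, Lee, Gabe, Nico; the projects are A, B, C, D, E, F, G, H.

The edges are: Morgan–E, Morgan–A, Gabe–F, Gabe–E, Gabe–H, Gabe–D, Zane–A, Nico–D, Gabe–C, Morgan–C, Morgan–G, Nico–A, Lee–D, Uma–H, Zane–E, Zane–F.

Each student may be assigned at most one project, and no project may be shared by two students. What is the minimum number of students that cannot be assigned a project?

0

For example, pair Uma→H, Morgan→C, Zane→F, Lee→D, Gabe→E, Nico→A.
All 6 students are matched, so no larger matching exists.
That matches 6 of the 6, leaving 0 unmatched; no matching can do better.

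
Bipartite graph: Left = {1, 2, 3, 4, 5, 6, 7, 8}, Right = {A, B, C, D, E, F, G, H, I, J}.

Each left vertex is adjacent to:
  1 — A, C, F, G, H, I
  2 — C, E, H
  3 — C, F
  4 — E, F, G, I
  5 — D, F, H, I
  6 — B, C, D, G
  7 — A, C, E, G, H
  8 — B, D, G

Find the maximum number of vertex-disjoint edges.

One maximum matching: 1-H, 2-C, 3-F, 4-E, 5-D, 6-G, 7-A, 8-B.
All 8 left vertices are matched, so no larger matching exists.

8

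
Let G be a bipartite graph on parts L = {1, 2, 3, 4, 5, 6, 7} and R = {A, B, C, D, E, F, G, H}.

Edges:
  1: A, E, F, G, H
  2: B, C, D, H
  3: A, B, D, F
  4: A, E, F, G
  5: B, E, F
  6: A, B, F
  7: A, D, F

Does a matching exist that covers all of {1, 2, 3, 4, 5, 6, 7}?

One maximum matching: 1–H, 2–C, 3–B, 4–G, 5–E, 6–A, 7–F.
Every left vertex is matched, so this matching saturates all of them.

Yes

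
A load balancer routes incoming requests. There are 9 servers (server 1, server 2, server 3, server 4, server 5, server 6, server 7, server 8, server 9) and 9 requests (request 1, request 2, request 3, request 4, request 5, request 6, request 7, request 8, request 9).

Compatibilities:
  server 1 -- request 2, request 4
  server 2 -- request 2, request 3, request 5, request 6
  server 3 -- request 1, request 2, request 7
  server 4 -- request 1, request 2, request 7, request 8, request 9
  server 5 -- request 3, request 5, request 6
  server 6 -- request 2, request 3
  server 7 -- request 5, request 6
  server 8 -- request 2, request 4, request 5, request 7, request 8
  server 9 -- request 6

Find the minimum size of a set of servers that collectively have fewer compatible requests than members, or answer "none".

Take S = {server 2, server 5, server 6, server 7, server 9}. Its neighbourhood is {request 2, request 3, request 5, request 6}, so |N(S)| = 4 < |S| = 5.
Every subset of size less than 5 has at least as many neighbours as members, so 5 is the minimum.

5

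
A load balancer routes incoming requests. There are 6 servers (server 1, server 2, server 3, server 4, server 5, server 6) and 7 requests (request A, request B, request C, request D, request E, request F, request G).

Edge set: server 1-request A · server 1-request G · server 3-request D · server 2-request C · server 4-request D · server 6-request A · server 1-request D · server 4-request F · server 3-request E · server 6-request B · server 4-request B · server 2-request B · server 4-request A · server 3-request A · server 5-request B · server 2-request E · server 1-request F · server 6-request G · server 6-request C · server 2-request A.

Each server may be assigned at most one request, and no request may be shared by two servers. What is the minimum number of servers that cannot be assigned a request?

0

One maximum matching: server 1-request F, server 2-request C, server 3-request E, server 4-request D, server 5-request B, server 6-request G.
This saturates every server, so 6 is the maximum.
That matches 6 of the 6, leaving 0 unmatched; no matching can do better.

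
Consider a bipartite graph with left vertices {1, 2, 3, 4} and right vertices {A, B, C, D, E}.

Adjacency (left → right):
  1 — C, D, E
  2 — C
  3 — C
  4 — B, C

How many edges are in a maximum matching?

3

One maximum matching: 1→E, 2→C, 4→B.
The set {2, 3} has only 1 neighbour ({C}), so by Hall's theorem at most 3 of the 4 left vertices can be matched.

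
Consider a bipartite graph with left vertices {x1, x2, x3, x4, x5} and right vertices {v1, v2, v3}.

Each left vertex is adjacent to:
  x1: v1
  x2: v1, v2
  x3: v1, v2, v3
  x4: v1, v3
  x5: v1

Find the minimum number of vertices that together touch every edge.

The 3 edges x1–v1, x2–v2, x3–v3 form a matching, so any vertex cover needs at least 3 vertices (one per matched edge).
Conversely {v1, v2, v3} meets every edge and has exactly 3 vertices, so 3 is optimal.

3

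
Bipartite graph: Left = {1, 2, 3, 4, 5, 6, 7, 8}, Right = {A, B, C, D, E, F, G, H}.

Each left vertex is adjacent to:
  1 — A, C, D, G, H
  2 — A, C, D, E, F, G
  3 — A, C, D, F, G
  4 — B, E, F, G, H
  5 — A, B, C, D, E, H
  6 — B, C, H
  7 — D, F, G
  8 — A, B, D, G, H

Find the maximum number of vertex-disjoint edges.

One maximum matching: 1–H, 2–A, 3–F, 4–E, 5–B, 6–C, 7–D, 8–G.
This saturates every left vertex, so 8 is the maximum.

8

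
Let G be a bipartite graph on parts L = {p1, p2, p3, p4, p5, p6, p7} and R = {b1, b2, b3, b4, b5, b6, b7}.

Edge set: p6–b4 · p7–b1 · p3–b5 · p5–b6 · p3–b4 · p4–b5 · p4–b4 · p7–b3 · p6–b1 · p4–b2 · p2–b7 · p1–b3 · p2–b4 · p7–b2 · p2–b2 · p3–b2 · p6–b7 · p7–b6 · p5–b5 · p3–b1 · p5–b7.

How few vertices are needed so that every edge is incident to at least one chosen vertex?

7

A maximum matching has 7 edges (e.g. p1–b3, p2–b7, p3–b2, p4–b4, p5–b5, p6–b1, p7–b6).
By König's theorem the minimum vertex cover has the same size. One such cover is {p1, p2, p3, p4, p5, p6, p7}.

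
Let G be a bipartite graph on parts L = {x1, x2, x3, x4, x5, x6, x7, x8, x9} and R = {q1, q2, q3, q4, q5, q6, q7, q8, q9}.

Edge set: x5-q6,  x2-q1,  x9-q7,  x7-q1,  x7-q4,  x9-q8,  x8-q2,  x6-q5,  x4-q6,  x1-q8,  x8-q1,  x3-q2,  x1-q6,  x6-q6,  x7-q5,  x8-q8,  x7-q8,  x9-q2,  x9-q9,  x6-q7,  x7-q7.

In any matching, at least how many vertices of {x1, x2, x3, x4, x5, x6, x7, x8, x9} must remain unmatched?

One maximum matching: x1–q8, x2–q1, x3–q2, x4–q6, x6–q5, x7–q4, x9–q7.
The set {x1, x2, x3, x4, x5, x8} has only 4 neighbours ({q1, q2, q6, q8}), so by Hall's theorem at most 7 of the 9 left vertices can be matched.
That matches 7 of the 9, leaving 2 unmatched; no matching can do better.

2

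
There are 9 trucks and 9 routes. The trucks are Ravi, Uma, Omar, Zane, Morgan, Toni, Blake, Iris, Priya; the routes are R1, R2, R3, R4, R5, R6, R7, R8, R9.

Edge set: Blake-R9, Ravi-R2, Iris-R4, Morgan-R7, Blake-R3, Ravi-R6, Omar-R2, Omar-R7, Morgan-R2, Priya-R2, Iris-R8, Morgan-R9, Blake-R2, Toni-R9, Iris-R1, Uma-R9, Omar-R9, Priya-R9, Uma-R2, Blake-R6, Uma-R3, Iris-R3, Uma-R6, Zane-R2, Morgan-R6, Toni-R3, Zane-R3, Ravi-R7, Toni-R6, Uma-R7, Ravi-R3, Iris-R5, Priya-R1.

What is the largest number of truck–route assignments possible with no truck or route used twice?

7

One maximum matching: Ravi–R3, Uma–R6, Omar–R9, Zane–R2, Morgan–R7, Iris–R4, Priya–R1.
The set {Ravi, Uma, Omar, Zane, Morgan, Toni, Blake} has only 5 neighbours ({R2, R3, R6, R7, R9}), so by Hall's theorem at most 7 of the 9 trucks can be matched.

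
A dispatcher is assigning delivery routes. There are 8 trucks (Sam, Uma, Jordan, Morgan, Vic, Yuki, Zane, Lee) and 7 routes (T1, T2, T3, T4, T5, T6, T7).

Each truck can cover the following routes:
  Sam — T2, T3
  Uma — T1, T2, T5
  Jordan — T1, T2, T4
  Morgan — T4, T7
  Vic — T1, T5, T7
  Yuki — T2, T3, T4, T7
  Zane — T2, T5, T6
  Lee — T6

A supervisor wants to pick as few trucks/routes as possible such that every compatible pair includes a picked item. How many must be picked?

7

A maximum matching has 7 edges (e.g. Sam–T3, Uma–T2, Jordan–T1, Morgan–T7, Vic–T5, Yuki–T4, Zane–T6).
By König's theorem the minimum vertex cover has the same size. One such cover is {T1, T2, T3, T4, T5, T6, T7}.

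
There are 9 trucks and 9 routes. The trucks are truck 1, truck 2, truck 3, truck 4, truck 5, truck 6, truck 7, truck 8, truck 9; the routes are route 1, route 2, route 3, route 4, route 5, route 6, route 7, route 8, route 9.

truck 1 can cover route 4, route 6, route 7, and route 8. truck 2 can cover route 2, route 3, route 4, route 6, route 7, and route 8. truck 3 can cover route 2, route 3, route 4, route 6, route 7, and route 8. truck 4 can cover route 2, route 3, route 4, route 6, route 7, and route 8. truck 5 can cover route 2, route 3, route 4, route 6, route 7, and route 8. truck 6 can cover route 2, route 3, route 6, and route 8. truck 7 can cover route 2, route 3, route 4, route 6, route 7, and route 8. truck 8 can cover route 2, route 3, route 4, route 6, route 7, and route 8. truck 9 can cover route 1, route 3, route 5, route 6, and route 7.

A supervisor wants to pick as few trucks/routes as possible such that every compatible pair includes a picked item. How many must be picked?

A maximum matching has 7 edges (e.g. truck 1–route 6, truck 2–route 7, truck 3–route 4, truck 4–route 8, truck 5–route 3, truck 6–route 2, truck 9–route 1).
By König's theorem the minimum vertex cover has the same size. One such cover is {truck 9, route 2, route 3, route 4, route 6, route 7, route 8}.

7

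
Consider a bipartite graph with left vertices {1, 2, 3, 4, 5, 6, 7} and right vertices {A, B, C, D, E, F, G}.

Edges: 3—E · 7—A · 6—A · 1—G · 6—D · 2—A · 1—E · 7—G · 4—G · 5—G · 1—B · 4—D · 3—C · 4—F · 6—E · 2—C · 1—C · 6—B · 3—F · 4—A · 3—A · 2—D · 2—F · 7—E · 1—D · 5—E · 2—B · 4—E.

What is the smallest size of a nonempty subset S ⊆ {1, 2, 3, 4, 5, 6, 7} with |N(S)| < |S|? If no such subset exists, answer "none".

none

A matching saturating every left vertex exists, for instance 1→C, 2→B, 3→F, 4→A, 5→G, 6→D, 7→E.
By Hall's marriage theorem, this means |N(S)| ≥ |S| for every subset S, so no violating subset exists.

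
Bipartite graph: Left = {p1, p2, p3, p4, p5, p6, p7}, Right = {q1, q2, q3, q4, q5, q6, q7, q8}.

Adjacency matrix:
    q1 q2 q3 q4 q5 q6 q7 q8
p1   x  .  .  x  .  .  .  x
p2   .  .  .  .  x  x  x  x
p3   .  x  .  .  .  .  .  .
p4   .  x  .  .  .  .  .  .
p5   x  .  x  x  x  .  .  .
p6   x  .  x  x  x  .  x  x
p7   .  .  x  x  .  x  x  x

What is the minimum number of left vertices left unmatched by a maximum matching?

1

For example, pair p1–q8, p2–q7, p3–q2, p5–q5, p6–q4, p7–q6.
The set {p3, p4} has only 1 neighbour ({q2}), so by Hall's theorem at most 6 of the 7 left vertices can be matched.
That matches 6 of the 7, leaving 1 unmatched; no matching can do better.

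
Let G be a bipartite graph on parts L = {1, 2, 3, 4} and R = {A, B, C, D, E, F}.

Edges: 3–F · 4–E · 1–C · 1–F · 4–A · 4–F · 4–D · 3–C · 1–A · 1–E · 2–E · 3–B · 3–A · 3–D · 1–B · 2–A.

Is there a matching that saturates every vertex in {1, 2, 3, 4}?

One maximum matching: 1–F, 2–A, 3–B, 4–E.
All 4 left vertices are covered.

Yes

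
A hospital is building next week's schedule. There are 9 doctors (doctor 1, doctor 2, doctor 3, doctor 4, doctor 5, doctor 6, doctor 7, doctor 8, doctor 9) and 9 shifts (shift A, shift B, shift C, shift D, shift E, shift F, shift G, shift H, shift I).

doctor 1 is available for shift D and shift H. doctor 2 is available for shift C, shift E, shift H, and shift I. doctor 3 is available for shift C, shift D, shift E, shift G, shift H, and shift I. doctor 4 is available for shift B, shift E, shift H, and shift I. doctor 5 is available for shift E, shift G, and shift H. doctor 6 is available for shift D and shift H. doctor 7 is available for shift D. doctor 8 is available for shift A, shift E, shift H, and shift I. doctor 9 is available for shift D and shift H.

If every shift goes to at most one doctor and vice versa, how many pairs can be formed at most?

7

One maximum matching: doctor 1-shift D, doctor 2-shift I, doctor 3-shift C, doctor 4-shift B, doctor 5-shift G, doctor 6-shift H, doctor 8-shift E.
The set {doctor 1, doctor 6, doctor 7, doctor 9} has only 2 neighbours ({shift D, shift H}), so by Hall's theorem at most 7 of the 9 doctors can be matched.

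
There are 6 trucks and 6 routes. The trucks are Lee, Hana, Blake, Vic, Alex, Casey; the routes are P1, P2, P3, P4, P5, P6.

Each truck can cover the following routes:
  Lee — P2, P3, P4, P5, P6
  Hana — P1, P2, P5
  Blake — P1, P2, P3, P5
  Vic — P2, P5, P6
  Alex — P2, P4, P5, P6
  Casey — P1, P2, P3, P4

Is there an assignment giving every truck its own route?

Yes

A valid assignment of size 6: Lee→P4, Hana→P5, Blake→P3, Vic→P2, Alex→P6, Casey→P1.
All 6 trucks are covered.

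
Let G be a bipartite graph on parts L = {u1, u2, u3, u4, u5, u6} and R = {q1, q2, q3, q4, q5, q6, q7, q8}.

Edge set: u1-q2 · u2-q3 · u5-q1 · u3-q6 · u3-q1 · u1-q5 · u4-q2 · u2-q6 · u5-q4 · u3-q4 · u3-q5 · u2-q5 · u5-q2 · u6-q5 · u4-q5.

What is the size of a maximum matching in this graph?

5

For example, pair u1-q5, u2-q3, u3-q6, u4-q2, u5-q4.
The set {u1, u4, u6} has only 2 neighbours ({q2, q5}), so by Hall's theorem at most 5 of the 6 left vertices can be matched.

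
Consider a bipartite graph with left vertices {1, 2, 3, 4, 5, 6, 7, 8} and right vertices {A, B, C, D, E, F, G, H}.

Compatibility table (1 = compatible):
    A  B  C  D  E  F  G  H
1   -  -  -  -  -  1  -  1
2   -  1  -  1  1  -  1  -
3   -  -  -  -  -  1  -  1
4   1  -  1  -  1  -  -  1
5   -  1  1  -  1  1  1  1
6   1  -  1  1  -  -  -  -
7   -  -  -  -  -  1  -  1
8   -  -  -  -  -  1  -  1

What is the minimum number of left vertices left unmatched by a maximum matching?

For example, pair 1→H, 2→B, 3→F, 4→E, 5→G, 6→C.
The set {1, 3, 7, 8} has only 2 neighbours ({F, H}), so by Hall's theorem at most 6 of the 8 left vertices can be matched.
That matches 6 of the 8, leaving 2 unmatched; no matching can do better.

2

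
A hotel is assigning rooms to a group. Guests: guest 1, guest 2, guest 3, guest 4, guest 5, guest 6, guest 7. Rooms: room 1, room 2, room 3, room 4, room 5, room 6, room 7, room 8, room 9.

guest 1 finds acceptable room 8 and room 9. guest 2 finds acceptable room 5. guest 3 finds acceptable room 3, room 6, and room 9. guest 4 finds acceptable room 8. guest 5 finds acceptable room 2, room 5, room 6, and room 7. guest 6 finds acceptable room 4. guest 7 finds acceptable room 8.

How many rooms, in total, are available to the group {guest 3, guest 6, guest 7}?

The union of neighbours of {guest 3, guest 6, guest 7} is {room 3, room 4, room 6, room 8, room 9}, which has 5 elements.
Since |N(S)| = 5 ≥ |S| = 3, Hall's condition holds for this subset.

5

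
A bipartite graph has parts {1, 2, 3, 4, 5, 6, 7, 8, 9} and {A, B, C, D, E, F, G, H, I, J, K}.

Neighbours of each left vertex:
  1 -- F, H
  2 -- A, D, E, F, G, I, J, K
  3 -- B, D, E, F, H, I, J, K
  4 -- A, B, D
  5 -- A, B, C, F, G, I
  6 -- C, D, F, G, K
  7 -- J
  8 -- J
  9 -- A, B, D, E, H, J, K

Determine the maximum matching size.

A valid assignment of size 8: 1–H, 2–K, 3–E, 4–B, 5–G, 6–F, 7–J, 9–A.
The set {7, 8} has only 1 neighbour ({J}), so by Hall's theorem at most 8 of the 9 left vertices can be matched.

8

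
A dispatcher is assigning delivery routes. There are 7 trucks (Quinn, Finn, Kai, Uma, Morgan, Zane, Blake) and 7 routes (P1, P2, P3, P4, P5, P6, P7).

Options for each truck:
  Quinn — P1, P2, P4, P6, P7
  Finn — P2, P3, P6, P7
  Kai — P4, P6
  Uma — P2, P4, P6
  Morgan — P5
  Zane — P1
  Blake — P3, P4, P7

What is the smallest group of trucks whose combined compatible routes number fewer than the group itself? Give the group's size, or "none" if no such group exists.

A matching saturating every truck exists, for instance Quinn→P2, Finn→P3, Kai→P4, Uma→P6, Morgan→P5, Zane→P1, Blake→P7.
By Hall's marriage theorem, this means |N(S)| ≥ |S| for every subset S, so no violating subset exists.

none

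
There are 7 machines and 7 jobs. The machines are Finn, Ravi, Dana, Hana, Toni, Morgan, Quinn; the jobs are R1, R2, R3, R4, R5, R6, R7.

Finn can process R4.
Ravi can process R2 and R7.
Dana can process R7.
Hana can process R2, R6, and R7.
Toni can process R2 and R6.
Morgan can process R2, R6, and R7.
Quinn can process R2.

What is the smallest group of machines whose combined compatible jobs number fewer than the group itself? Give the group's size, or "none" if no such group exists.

3

Take S = {Ravi, Dana, Quinn}. Its neighbourhood is {R2, R7}, so |N(S)| = 2 < |S| = 3.
Every subset of size less than 3 has at least as many neighbours as members, so 3 is the minimum.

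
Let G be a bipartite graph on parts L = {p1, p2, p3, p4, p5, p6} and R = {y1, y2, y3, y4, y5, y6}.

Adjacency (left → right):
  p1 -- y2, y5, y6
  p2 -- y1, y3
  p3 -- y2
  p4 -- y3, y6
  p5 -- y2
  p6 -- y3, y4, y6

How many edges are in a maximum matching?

5

For example, pair p1–y5, p2–y1, p3–y2, p4–y6, p6–y3.
The set {p3, p5} has only 1 neighbour ({y2}), so by Hall's theorem at most 5 of the 6 left vertices can be matched.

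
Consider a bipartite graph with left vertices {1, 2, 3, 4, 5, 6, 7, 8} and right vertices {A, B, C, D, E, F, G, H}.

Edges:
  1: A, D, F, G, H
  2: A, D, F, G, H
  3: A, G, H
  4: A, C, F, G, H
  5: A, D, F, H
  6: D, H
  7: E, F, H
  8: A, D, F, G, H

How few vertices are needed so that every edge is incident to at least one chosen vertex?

{4, 7, A, D, F, G, H} is a vertex cover of size 7: every edge has an endpoint in this set.
No smaller cover exists because 1–G, 2–A, 3–H, 4–C, 5–F, 6–D, 7–E is a matching of size 7, and a cover must include an endpoint of each of these disjoint edges (König's theorem).

7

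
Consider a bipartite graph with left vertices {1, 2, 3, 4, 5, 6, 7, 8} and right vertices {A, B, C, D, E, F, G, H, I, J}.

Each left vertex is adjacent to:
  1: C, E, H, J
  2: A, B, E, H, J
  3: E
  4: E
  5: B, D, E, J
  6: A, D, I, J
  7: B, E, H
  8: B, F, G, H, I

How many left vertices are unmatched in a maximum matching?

For example, pair 1–J, 2–A, 3–E, 5–D, 6–I, 7–B, 8–G.
The set {3, 4} has only 1 neighbour ({E}), so by Hall's theorem at most 7 of the 8 left vertices can be matched.
That matches 7 of the 8, leaving 1 unmatched; no matching can do better.

1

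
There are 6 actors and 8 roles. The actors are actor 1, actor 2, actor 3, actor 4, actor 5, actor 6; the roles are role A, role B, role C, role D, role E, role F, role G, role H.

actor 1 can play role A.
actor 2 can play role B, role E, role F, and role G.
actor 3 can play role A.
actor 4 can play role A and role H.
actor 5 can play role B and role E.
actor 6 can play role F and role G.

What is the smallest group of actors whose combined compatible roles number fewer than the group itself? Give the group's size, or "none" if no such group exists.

2

Take S = {actor 1, actor 3}. Its neighbourhood is {role A}, so |N(S)| = 1 < |S| = 2.
No single vertex violates Hall's condition since each has at least one neighbour, so 2 is the minimum.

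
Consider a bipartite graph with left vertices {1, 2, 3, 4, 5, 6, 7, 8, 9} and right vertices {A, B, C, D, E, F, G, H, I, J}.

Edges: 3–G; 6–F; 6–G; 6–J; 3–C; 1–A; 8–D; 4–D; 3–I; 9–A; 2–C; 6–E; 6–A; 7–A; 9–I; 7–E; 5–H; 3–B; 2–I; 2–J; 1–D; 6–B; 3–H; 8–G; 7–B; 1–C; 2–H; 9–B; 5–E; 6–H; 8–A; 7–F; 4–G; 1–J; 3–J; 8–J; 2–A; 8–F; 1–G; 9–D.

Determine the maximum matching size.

For example, pair 1-A, 2-H, 3-B, 4-D, 5-E, 6-G, 7-F, 8-J, 9-I.
All 9 left vertices are matched, so no larger matching exists.

9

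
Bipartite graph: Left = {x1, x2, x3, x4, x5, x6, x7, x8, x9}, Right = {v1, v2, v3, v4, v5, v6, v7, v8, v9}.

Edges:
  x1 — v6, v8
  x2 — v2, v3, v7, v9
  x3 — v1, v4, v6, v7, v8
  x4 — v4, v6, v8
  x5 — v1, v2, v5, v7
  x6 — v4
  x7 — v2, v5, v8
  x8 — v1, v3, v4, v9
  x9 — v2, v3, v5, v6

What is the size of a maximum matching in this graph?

A valid assignment of size 9: x1–v8, x2–v9, x3–v1, x4–v6, x5–v7, x6–v4, x7–v5, x8–v3, x9–v2.
All 9 left vertices are matched, so no larger matching exists.

9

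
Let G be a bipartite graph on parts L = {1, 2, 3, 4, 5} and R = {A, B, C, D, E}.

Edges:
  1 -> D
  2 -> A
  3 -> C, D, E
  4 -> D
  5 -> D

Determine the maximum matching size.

3

One maximum matching: 1–D, 2–A, 3–E.
The set {1, 4, 5} has only 1 neighbour ({D}), so by Hall's theorem at most 3 of the 5 left vertices can be matched.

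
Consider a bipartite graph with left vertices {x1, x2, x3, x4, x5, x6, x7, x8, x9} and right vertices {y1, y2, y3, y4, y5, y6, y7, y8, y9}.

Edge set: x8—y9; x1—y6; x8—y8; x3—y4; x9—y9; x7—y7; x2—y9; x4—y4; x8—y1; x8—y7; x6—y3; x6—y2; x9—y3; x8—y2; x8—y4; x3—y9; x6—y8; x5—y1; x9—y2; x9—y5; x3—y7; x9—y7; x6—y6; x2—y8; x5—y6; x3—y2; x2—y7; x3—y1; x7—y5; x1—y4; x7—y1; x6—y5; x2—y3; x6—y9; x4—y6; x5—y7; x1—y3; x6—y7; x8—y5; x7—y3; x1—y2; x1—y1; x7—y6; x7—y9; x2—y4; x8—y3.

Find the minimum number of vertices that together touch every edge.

The 9 edges x1–y2, x2–y8, x3–y9, x4–y6, x5–y1, x6–y3, x7–y5, x8–y4, x9–y7 form a matching, so any vertex cover needs at least 9 vertices (one per matched edge).
Conversely {x1, x2, x3, x4, x5, x6, x7, x8, x9} meets every edge and has exactly 9 vertices, so 9 is optimal.

9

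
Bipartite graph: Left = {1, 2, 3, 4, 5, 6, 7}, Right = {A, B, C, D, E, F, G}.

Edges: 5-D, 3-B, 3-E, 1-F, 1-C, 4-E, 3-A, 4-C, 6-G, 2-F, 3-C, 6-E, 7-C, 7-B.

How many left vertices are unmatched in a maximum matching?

For example, pair 1-C, 2-F, 3-A, 4-E, 5-D, 6-G, 7-B.
All 7 left vertices are matched, so no larger matching exists.
That matches 7 of the 7, leaving 0 unmatched; no matching can do better.

0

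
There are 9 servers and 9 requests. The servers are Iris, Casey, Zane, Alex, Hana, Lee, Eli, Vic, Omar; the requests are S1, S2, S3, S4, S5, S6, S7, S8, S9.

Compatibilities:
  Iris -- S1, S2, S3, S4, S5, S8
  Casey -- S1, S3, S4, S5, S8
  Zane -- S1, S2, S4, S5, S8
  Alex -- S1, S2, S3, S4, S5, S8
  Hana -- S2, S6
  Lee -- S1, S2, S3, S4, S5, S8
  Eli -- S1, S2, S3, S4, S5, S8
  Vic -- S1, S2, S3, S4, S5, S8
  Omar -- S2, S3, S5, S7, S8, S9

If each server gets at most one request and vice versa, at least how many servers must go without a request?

1

For example, pair Iris→S5, Casey→S1, Zane→S8, Alex→S4, Hana→S6, Lee→S3, Eli→S2, Omar→S7.
The set {Iris, Casey, Zane, Alex, Lee, Eli, Vic} has only 6 neighbours ({S1, S2, S3, S4, S5, S8}), so by Hall's theorem at most 8 of the 9 servers can be matched.
That matches 8 of the 9, leaving 1 unmatched; no matching can do better.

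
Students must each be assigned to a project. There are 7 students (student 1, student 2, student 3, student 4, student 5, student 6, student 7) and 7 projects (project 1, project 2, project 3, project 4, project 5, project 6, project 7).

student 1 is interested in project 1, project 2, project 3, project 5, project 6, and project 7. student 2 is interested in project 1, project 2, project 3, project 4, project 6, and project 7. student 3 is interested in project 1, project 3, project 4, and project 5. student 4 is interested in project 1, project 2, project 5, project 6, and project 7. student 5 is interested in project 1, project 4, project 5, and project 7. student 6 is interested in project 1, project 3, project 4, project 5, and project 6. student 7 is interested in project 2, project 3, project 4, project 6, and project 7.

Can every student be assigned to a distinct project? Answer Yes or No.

For example, pair student 1-project 2, student 2-project 7, student 3-project 4, student 4-project 1, student 5-project 5, student 6-project 6, student 7-project 3.
Every student is matched, so this is a perfect matching.

Yes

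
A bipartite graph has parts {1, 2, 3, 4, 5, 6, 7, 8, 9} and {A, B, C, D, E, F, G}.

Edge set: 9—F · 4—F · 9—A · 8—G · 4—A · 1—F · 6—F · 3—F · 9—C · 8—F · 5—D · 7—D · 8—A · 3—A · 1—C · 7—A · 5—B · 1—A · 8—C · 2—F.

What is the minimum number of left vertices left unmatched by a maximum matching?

For example, pair 1→C, 2→F, 3→A, 5→B, 7→D, 8→G.
The set {1, 2, 3, 4, 6, 9} has only 3 neighbours ({A, C, F}), so by Hall's theorem at most 6 of the 9 left vertices can be matched.
That matches 6 of the 9, leaving 3 unmatched; no matching can do better.

3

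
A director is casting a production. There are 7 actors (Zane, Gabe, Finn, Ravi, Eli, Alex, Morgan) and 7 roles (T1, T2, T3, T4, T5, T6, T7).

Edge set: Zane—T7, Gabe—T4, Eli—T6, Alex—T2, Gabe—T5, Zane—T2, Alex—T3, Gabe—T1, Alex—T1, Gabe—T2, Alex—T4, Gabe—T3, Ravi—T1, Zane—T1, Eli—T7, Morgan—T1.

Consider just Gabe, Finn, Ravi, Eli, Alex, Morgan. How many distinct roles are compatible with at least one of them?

7

The union of neighbours of {Gabe, Finn, Ravi, Eli, Alex, Morgan} is {T1, T2, T3, T4, T5, T6, T7}, which has 7 elements.
Since |N(S)| = 7 ≥ |S| = 6, Hall's condition holds for this subset.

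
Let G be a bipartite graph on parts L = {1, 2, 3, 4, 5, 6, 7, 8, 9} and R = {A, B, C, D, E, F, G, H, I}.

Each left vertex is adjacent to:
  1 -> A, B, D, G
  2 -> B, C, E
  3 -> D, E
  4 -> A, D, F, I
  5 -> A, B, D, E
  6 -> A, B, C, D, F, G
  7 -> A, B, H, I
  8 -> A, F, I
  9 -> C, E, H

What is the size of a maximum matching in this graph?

9

A valid assignment of size 9: 1–G, 2–C, 3–D, 4–F, 5–B, 6–A, 7–H, 8–I, 9–E.
All 9 left vertices are matched, so no larger matching exists.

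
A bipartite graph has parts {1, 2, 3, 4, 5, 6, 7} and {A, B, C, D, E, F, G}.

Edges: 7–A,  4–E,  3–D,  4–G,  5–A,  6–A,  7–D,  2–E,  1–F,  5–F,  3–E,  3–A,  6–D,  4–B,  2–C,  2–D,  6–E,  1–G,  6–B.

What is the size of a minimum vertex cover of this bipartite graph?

7

{1, 2, 3, 4, 5, 6, 7} is a vertex cover of size 7: every edge has an endpoint in this set.
No smaller cover exists because 1–G, 2–C, 3–E, 4–B, 5–F, 6–A, 7–D is a matching of size 7, and a cover must include an endpoint of each of these disjoint edges (König's theorem).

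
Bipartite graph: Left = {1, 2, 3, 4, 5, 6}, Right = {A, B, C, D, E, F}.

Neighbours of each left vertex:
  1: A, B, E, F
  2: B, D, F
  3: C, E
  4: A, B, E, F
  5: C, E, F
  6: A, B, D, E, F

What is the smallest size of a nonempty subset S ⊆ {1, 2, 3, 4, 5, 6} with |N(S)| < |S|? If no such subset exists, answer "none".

none

A matching saturating every left vertex exists, for instance 1→B, 2→D, 3→C, 4→F, 5→E, 6→A.
By Hall's marriage theorem, this means |N(S)| ≥ |S| for every subset S, so no violating subset exists.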